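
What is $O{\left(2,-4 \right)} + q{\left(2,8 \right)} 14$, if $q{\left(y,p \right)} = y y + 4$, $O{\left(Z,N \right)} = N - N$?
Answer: $112$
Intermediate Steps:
$O{\left(Z,N \right)} = 0$
$q{\left(y,p \right)} = 4 + y^{2}$ ($q{\left(y,p \right)} = y^{2} + 4 = 4 + y^{2}$)
$O{\left(2,-4 \right)} + q{\left(2,8 \right)} 14 = 0 + \left(4 + 2^{2}\right) 14 = 0 + \left(4 + 4\right) 14 = 0 + 8 \cdot 14 = 0 + 112 = 112$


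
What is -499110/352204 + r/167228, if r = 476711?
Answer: 21108588491/14724592628 ≈ 1.4336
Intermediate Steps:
-499110/352204 + r/167228 = -499110/352204 + 476711/167228 = -499110*1/352204 + 476711*(1/167228) = -249555/176102 + 476711/167228 = 21108588491/14724592628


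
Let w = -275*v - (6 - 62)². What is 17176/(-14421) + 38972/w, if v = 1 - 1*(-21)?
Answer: -6313982/1162029 ≈ -5.4336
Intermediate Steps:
v = 22 (v = 1 + 21 = 22)
w = -9186 (w = -275*22 - (6 - 62)² = -6050 - 1*(-56)² = -6050 - 1*3136 = -6050 - 3136 = -9186)
17176/(-14421) + 38972/w = 17176/(-14421) + 38972/(-9186) = 17176*(-1/14421) + 38972*(-1/9186) = -904/759 - 19486/4593 = -6313982/1162029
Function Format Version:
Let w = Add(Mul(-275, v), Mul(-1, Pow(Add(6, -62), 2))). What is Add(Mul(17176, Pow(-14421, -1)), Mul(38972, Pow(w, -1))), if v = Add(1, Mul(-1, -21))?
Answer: Rational(-6313982, 1162029) ≈ -5.4336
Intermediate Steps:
v = 22 (v = Add(1, 21) = 22)
w = -9186 (w = Add(Mul(-275, 22), Mul(-1, Pow(Add(6, -62), 2))) = Add(-6050, Mul(-1, Pow(-56, 2))) = Add(-6050, Mul(-1, 3136)) = Add(-6050, -3136) = -9186)
Add(Mul(17176, Pow(-14421, -1)), Mul(38972, Pow(w, -1))) = Add(Mul(17176, Pow(-14421, -1)), Mul(38972, Pow(-9186, -1))) = Add(Mul(17176, Rational(-1, 14421)), Mul(38972, Rational(-1, 9186))) = Add(Rational(-904, 759), Rational(-19486, 4593)) = Rational(-6313982, 1162029)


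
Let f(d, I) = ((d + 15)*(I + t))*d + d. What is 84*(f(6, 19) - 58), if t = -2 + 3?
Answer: 207312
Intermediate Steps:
t = 1
f(d, I) = d + d*(1 + I)*(15 + d) (f(d, I) = ((d + 15)*(I + 1))*d + d = ((15 + d)*(1 + I))*d + d = ((1 + I)*(15 + d))*d + d = d*(1 + I)*(15 + d) + d = d + d*(1 + I)*(15 + d))
84*(f(6, 19) - 58) = 84*(6*(16 + 6 + 15*19 + 19*6) - 58) = 84*(6*(16 + 6 + 285 + 114) - 58) = 84*(6*421 - 58) = 84*(2526 - 58) = 84*2468 = 207312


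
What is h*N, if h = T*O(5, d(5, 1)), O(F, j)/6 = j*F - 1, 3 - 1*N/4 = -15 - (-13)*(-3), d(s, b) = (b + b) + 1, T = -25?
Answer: -478800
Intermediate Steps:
d(s, b) = 1 + 2*b (d(s, b) = 2*b + 1 = 1 + 2*b)
N = 228 (N = 12 - 4*(-15 - (-13)*(-3)) = 12 - 4*(-15 - 1*39) = 12 - 4*(-15 - 39) = 12 - 4*(-54) = 12 + 216 = 228)
O(F, j) = -6 + 6*F*j (O(F, j) = 6*(j*F - 1) = 6*(F*j - 1) = 6*(-1 + F*j) = -6 + 6*F*j)
h = -2100 (h = -25*(-6 + 6*5*(1 + 2*1)) = -25*(-6 + 6*5*(1 + 2)) = -25*(-6 + 6*5*3) = -25*(-6 + 90) = -25*84 = -2100)
h*N = -2100*228 = -478800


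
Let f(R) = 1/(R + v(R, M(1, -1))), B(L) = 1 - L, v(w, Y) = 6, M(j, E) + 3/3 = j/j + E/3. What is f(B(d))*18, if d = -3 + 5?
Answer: 18/5 ≈ 3.6000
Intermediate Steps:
d = 2
M(j, E) = E/3 (M(j, E) = -1 + (j/j + E/3) = -1 + (1 + E*(1/3)) = -1 + (1 + E/3) = E/3)
f(R) = 1/(6 + R) (f(R) = 1/(R + 6) = 1/(6 + R))
f(B(d))*18 = 18/(6 + (1 - 1*2)) = 18/(6 + (1 - 2)) = 18/(6 - 1) = 18/5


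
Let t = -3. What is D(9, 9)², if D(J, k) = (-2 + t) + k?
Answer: 16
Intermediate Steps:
D(J, k) = -5 + k (D(J, k) = (-2 - 3) + k = -5 + k)
D(9, 9)² = (-5 + 9)² = 4² = 16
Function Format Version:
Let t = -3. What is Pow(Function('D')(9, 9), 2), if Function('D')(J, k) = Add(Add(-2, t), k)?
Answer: 16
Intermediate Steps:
Function('D')(J, k) = Add(-5, k) (Function('D')(J, k) = Add(Add(-2, -3), k) = Add(-5, k))
Pow(Function('D')(9, 9), 2) = Pow(Add(-5, 9), 2) = Pow(4, 2) = 16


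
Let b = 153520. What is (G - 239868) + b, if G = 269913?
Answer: 183565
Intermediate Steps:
(G - 239868) + b = (269913 - 239868) + 153520 = 30045 + 153520 = 183565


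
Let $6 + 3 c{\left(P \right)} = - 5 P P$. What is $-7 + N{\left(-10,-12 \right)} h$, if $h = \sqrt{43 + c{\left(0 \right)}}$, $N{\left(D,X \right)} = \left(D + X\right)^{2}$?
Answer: $-7 + 484 \sqrt{41} \approx 3092.1$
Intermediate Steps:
$c{\left(P \right)} = -2 - \frac{5 P^{2}}{3}$ ($c{\left(P \right)} = -2 + \frac{- 5 P P}{3} = -2 + \frac{\left(-5\right) P^{2}}{3} = -2 - \frac{5 P^{2}}{3}$)
$h = \sqrt{41}$ ($h = \sqrt{43 - \left(2 + \frac{5 \cdot 0^{2}}{3}\right)} = \sqrt{43 - 2} = \sqrt{41} \approx 6.4031$)
$-7 + N{\left(-10,-12 \right)} h = -7 + \left(-10 - 12\right)^{2} \sqrt{41} = -7 + \left(-22\right)^{2} \sqrt{41} = -7 + 484 \sqrt{41}$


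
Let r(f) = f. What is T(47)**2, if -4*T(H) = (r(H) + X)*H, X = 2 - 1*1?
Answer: 318096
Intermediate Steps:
X = 1 (X = 2 - 1 = 1)
T(H) = -H*(1 + H)/4 (T(H) = -(H + 1)*H/4 = -(1 + H)*H/4 = -H*(1 + H)/4)
T(47)**2 = (-1/4*47*(1 + 47))**2 = (-1/4*47*48)**2 = (-564)**2 = 318096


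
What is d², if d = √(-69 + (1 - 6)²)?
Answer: -44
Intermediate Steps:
d = 2*I*√11 (d = √(-69 + (-5)²) = √(-69 + 25) = √(-44) = 2*I*√11 ≈ 6.6332*I)
d² = (2*I*√11)² = -44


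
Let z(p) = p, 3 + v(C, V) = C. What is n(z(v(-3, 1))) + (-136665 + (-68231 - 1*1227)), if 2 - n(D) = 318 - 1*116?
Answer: -206323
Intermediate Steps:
v(C, V) = -3 + C
n(D) = -200 (n(D) = 2 - (318 - 1*116) = 2 - (318 - 116) = 2 - 1*202 = 2 - 202 = -200)
n(z(v(-3, 1))) + (-136665 + (-68231 - 1*1227)) = -200 + (-136665 + (-68231 - 1*1227)) = -200 + (-136665 + (-68231 - 1227)) = -200 + (-136665 - 69458) = -200 - 206123 = -206323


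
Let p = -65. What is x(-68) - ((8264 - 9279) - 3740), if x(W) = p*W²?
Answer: -295805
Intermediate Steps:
x(W) = -65*W²
x(-68) - ((8264 - 9279) - 3740) = -65*(-68)² - ((8264 - 9279) - 3740) = -65*4624 - (-1015 - 3740) = -300560 - 1*(-4755) = -300560 + 4755 = -295805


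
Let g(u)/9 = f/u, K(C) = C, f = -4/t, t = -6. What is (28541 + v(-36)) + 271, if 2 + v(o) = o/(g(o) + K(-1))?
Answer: 201886/7 ≈ 28841.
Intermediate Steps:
f = ⅔ (f = -4/(-6) = -4*(-⅙) = ⅔ ≈ 0.66667)
g(u) = 6/u (g(u) = 9*(2/(3*u)) = 6/u)
v(o) = -2 + o/(-1 + 6/o) (v(o) = -2 + o/(6/o - 1) = -2 + o/(-1 + 6/o))
(28541 + v(-36)) + 271 = (28541 + (12 - 1*(-36)*(2 - 36))/(-6 - 36)) + 271 = (28541 + (12 - 1*(-36)*(-34))/(-42)) + 271 = (28541 - (12 - 1224)/42) + 271 = (28541 - 1/42*(-1212)) + 271 = (28541 + 202/7) + 271 = 199989/7 + 271 = 201886/7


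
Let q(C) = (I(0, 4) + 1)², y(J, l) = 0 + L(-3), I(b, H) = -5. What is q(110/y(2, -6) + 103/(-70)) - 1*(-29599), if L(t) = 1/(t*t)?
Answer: 29615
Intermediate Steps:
L(t) = t⁻²
y(J, l) = ⅑ (y(J, l) = 0 + (-3)⁻² = 0 + ⅑ = ⅑)
q(C) = 16 (q(C) = (-5 + 1)² = (-4)² = 16)
q(110/y(2, -6) + 103/(-70)) - 1*(-29599) = 16 - 1*(-29599) = 16 + 29599 = 29615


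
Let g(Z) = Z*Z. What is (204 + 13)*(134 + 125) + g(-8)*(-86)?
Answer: 50699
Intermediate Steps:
g(Z) = Z²
(204 + 13)*(134 + 125) + g(-8)*(-86) = (204 + 13)*(134 + 125) + (-8)²*(-86) = 217*259 + 64*(-86) = 56203 - 5504 = 50699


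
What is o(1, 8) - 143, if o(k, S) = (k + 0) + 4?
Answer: -138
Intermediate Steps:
o(k, S) = 4 + k (o(k, S) = k + 4 = 4 + k)
o(1, 8) - 143 = (4 + 1) - 143 = 5 - 143 = -138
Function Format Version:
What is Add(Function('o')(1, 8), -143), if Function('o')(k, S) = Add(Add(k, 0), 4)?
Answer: -138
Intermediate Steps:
Function('o')(k, S) = Add(4, k) (Function('o')(k, S) = Add(k, 4) = Add(4, k))
Add(Function('o')(1, 8), -143) = Add(Add(4, 1), -143) = Add(5, -143) = -138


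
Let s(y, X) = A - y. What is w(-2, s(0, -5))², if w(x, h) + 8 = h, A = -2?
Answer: 100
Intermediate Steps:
s(y, X) = -2 - y
w(x, h) = -8 + h
w(-2, s(0, -5))² = (-8 + (-2 - 1*0))² = (-8 + (-2 + 0))² = (-8 - 2)² = (-10)² = 100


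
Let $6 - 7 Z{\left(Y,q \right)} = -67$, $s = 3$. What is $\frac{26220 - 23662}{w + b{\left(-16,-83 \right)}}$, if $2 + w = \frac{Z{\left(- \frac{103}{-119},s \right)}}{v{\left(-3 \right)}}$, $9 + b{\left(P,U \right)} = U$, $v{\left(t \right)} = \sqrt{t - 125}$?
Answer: $- \frac{1508114944}{55424721} + \frac{10457104 i \sqrt{2}}{55424721} \approx -27.21 + 0.26682 i$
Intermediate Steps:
$Z{\left(Y,q \right)} = \frac{73}{7}$ ($Z{\left(Y,q \right)} = \frac{6}{7} - - \frac{67}{7} = \frac{6}{7} + \frac{67}{7} = \frac{73}{7}$)
$v{\left(t \right)} = \sqrt{-125 + t}$
$b{\left(P,U \right)} = -9 + U$
$w = -2 - \frac{73 i \sqrt{2}}{112}$ ($w = -2 + \frac{73}{7 \sqrt{-125 - 3}} = -2 + \frac{73}{7 \sqrt{-128}} = -2 + \frac{73}{7 \cdot 8 i \sqrt{2}} = -2 + \frac{73 \left(- \frac{i \sqrt{2}}{16}\right)}{7} = -2 - \frac{73 i \sqrt{2}}{112} \approx -2.0 - 0.92176 i$)
$\frac{26220 - 23662}{w + b{\left(-16,-83 \right)}} = \frac{26220 - 23662}{\left(-2 - \frac{73 i \sqrt{2}}{112}\right) - 92} = \frac{2558}{\left(-2 - \frac{73 i \sqrt{2}}{112}\right) - 92} = \frac{2558}{-94 - \frac{73 i \sqrt{2}}{112}}$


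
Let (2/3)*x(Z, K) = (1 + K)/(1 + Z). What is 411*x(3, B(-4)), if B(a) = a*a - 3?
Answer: 8631/4 ≈ 2157.8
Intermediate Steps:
B(a) = -3 + a² (B(a) = a² - 3 = -3 + a²)
x(Z, K) = 3*(1 + K)/(2*(1 + Z)) (x(Z, K) = 3*((1 + K)/(1 + Z))/2 = 3*(1 + K)/(2*(1 + Z)))
411*x(3, B(-4)) = 411*(3*(1 + (-3 + (-4)²))/(2*(1 + 3))) = 411*((3/2)*(1 + (-3 + 16))/4) = 411*((3/2)*(¼)*(1 + 13)) = 411*((3/2)*(¼)*14) = 411*(21/4) = 8631/4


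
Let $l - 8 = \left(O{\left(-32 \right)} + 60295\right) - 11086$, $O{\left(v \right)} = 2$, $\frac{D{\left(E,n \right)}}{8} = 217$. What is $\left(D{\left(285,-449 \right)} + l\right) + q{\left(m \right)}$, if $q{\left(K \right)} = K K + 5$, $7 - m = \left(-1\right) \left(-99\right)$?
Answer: $59424$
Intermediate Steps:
$D{\left(E,n \right)} = 1736$ ($D{\left(E,n \right)} = 8 \cdot 217 = 1736$)
$m = -92$ ($m = 7 - \left(-1\right) \left(-99\right) = 7 - 99 = -92$)
$l = 49219$ ($l = 8 + \left(\left(2 + 60295\right) - 11086\right) = 8 + \left(60297 - 11086\right) = 8 + 49211 = 49219$)
$q{\left(K \right)} = 5 + K^{2}$ ($q{\left(K \right)} = K^{2} + 5 = 5 + K^{2}$)
$\left(D{\left(285,-449 \right)} + l\right) + q{\left(m \right)} = \left(1736 + 49219\right) + \left(5 + \left(-92\right)^{2}\right) = 50955 + \left(5 + 8464\right) = 50955 + 8469 = 59424$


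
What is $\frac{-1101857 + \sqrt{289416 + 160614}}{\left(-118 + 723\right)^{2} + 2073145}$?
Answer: $- \frac{1101857}{2439170} + \frac{\sqrt{450030}}{2439170} \approx -0.45146$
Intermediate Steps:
$\frac{-1101857 + \sqrt{289416 + 160614}}{\left(-118 + 723\right)^{2} + 2073145} = \frac{-1101857 + \sqrt{450030}}{605^{2} + 2073145} = \frac{-1101857 + \sqrt{450030}}{366025 + 2073145} = \frac{-1101857 + \sqrt{450030}}{2439170} = \left(-1101857 + \sqrt{450030}\right) \frac{1}{2439170} = - \frac{1101857}{2439170} + \frac{\sqrt{450030}}{2439170}$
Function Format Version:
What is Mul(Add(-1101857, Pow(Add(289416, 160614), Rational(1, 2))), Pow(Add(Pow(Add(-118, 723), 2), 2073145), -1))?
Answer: Add(Rational(-1101857, 2439170), Mul(Rational(1, 2439170), Pow(450030, Rational(1, 2)))) ≈ -0.45146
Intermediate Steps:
Mul(Add(-1101857, Pow(Add(289416, 160614), Rational(1, 2))), Pow(Add(Pow(Add(-118, 723), 2), 2073145), -1)) = Mul(Add(-1101857, Pow(450030, Rational(1, 2))), Pow(Add(Pow(605, 2), 2073145), -1)) = Mul(Add(-1101857, Pow(450030, Rational(1, 2))), Pow(Add(366025, 2073145), -1)) = Mul(Add(-1101857, Pow(450030, Rational(1, 2))), Pow(2439170, -1)) = Mul(Add(-1101857, Pow(450030, Rational(1, 2))), Rational(1, 2439170)) = Add(Rational(-1101857, 2439170), Mul(Rational(1, 2439170), Pow(450030, Rational(1, 2))))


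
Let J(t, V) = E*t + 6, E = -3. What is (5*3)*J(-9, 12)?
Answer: 495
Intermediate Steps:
J(t, V) = 6 - 3*t (J(t, V) = -3*t + 6 = 6 - 3*t)
(5*3)*J(-9, 12) = (5*3)*(6 - 3*(-9)) = 15*(6 + 27) = 15*33 = 495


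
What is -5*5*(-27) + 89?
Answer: 764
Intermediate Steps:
-5*5*(-27) + 89 = -25*(-27) + 89 = 675 + 89 = 764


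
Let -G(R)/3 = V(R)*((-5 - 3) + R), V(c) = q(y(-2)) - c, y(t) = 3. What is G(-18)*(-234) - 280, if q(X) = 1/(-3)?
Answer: -322732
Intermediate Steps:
q(X) = -⅓
V(c) = -⅓ - c
G(R) = -3*(-8 + R)*(-⅓ - R) (G(R) = -3*(-⅓ - R)*((-5 - 3) + R) = -3*(-⅓ - R)*(-8 + R) = -3*(-8 + R)*(-⅓ - R))
G(-18)*(-234) - 280 = ((1 + 3*(-18))*(-8 - 18))*(-234) - 280 = ((1 - 54)*(-26))*(-234) - 280 = -53*(-26)*(-234) - 280 = 1378*(-234) - 280 = -322452 - 280 = -322732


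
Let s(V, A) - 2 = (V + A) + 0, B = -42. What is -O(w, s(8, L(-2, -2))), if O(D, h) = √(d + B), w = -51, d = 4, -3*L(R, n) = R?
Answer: -I*√38 ≈ -6.1644*I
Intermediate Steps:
L(R, n) = -R/3
s(V, A) = 2 + A + V (s(V, A) = 2 + ((V + A) + 0) = 2 + ((A + V) + 0) = 2 + (A + V) = 2 + A + V)
O(D, h) = I*√38 (O(D, h) = √(4 - 42) = √(-38) = I*√38)
-O(w, s(8, L(-2, -2))) = -I*√38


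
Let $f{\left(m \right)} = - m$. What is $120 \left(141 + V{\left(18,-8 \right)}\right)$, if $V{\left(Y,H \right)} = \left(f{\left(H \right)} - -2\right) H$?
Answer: $7320$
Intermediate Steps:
$V{\left(Y,H \right)} = H \left(2 - H\right)$ ($V{\left(Y,H \right)} = \left(- H - -2\right) H = \left(- H + 2\right) H = \left(2 - H\right) H = H \left(2 - H\right)$)
$120 \left(141 + V{\left(18,-8 \right)}\right) = 120 \left(141 - 8 \left(2 - -8\right)\right) = 120 \left(141 - 8 \left(2 + 8\right)\right) = 120 \left(141 - 80\right) = 120 \cdot 61 = 7320$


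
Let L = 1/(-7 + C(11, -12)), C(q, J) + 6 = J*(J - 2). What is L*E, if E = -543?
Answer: -543/155 ≈ -3.5032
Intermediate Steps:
C(q, J) = -6 + J*(-2 + J) (C(q, J) = -6 + J*(J - 2) = -6 + J*(-2 + J))
L = 1/155 (L = 1/(-7 + (-6 + (-12)² - 2*(-12))) = 1/(-7 + (-6 + 144 + 24)) = 1/(-7 + 162) = 1/155 ≈ 0.0064516)
L*E = (1/155)*(-543) = -543/155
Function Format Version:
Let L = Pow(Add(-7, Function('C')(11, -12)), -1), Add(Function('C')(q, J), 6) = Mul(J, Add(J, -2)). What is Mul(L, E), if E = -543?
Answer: Rational(-543, 155) ≈ -3.5032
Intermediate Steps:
Function('C')(q, J) = Add(-6, Mul(J, Add(-2, J))) (Function('C')(q, J) = Add(-6, Mul(J, Add(J, -2))) = Add(-6, Mul(J, Add(-2, J))))
L = Rational(1, 155) (L = Pow(Add(-7, Add(-6, Pow(-12, 2), Mul(-2, -12))), -1) = Pow(Add(-7, Add(-6, 144, 24)), -1) = Pow(Add(-7, 162), -1) = Pow(155, -1) = Rational(1, 155) ≈ 0.0064516)
Mul(L, E) = Mul(Rational(1, 155), -543) = Rational(-543, 155)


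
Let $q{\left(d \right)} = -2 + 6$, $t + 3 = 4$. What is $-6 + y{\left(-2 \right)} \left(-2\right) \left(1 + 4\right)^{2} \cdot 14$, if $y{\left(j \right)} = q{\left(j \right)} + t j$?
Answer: $-1406$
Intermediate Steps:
$t = 1$ ($t = -3 + 4 = 1$)
$q{\left(d \right)} = 4$
$y{\left(j \right)} = 4 + j$ ($y{\left(j \right)} = 4 + 1 j = 4 + j$)
$-6 + y{\left(-2 \right)} \left(-2\right) \left(1 + 4\right)^{2} \cdot 14 = -6 + \left(4 - 2\right) \left(-2\right) \left(1 + 4\right)^{2} \cdot 14 = -6 + 2 \left(-2\right) 5^{2} \cdot 14 = -6 + \left(-4\right) 25 \cdot 14 = -6 - 1400 = -1406$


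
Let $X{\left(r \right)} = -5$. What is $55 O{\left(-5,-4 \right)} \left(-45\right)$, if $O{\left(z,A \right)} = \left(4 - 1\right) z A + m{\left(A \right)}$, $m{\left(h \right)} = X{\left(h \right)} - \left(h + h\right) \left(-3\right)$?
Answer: $-76725$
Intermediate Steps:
$m{\left(h \right)} = -5 + 6 h$ ($m{\left(h \right)} = -5 - \left(h + h\right) \left(-3\right) = -5 - 2 h \left(-3\right) = -5 - - 6 h = -5 + 6 h$)
$O{\left(z,A \right)} = -5 + 6 A + 3 A z$ ($O{\left(z,A \right)} = \left(4 - 1\right) z A + \left(-5 + 6 A\right) = 3 z A + \left(-5 + 6 A\right) = 3 A z + \left(-5 + 6 A\right) = -5 + 6 A + 3 A z$)
$55 O{\left(-5,-4 \right)} \left(-45\right) = 55 \left(-5 + 6 \left(-4\right) + 3 \left(-4\right) \left(-5\right)\right) \left(-45\right) = 55 \left(-5 - 24 + 60\right) \left(-45\right) = 55 \cdot 31 \left(-45\right) = 1705 \left(-45\right) = -76725$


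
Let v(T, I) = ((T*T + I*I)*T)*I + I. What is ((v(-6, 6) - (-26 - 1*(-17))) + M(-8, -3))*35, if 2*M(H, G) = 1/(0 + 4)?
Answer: -721525/8 ≈ -90191.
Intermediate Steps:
v(T, I) = I + I*T*(I² + T²) (v(T, I) = ((T² + I²)*T)*I + I = ((I² + T²)*T)*I + I = (T*(I² + T²))*I + I = I*T*(I² + T²) + I = I + I*T*(I² + T²))
M(H, G) = ⅛ (M(H, G) = 1/(2*(0 + 4)) = (½)/4 = (½)*(¼) = ⅛)
((v(-6, 6) - (-26 - 1*(-17))) + M(-8, -3))*35 = ((6*(1 + (-6)³ - 6*6²) - (-26 - 1*(-17))) + ⅛)*35 = ((6*(1 - 216 - 6*36) - (-26 + 17)) + ⅛)*35 = ((6*(1 - 216 - 216) - 1*(-9)) + ⅛)*35 = ((6*(-431) + 9) + ⅛)*35 = ((-2586 + 9) + ⅛)*35 = (-2577 + ⅛)*35 = -20615/8*35 = -721525/8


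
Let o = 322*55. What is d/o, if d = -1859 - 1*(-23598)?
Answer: 21739/17710 ≈ 1.2275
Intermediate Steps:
d = 21739 (d = -1859 + 23598 = 21739)
o = 17710
d/o = 21739/17710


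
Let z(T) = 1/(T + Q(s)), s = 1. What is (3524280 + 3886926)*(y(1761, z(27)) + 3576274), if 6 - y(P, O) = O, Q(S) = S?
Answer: 371063665405917/14 ≈ 2.6505e+13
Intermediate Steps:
z(T) = 1/(1 + T) (z(T) = 1/(T + 1) = 1/(1 + T))
y(P, O) = 6 - O
(3524280 + 3886926)*(y(1761, z(27)) + 3576274) = (3524280 + 3886926)*((6 - 1/(1 + 27)) + 3576274) = 7411206*((6 - 1/28) + 3576274) = 7411206*(167/28 + 3576274) = 7411206*(100135839/28) = 371063665405917/14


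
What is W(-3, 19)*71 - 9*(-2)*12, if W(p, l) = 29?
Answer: 2275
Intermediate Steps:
W(-3, 19)*71 - 9*(-2)*12 = 29*71 - 9*(-2)*12 = 2059 + 18*12 = 2059 + 216 = 2275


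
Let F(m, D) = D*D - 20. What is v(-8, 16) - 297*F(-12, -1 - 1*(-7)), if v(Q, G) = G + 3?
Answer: -4733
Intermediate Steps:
v(Q, G) = 3 + G
F(m, D) = -20 + D**2 (F(m, D) = D**2 - 20 = -20 + D**2)
v(-8, 16) - 297*F(-12, -1 - 1*(-7)) = (3 + 16) - 297*(-20 + (-1 - 1*(-7))**2) = 19 - 297*(-20 + (-1 + 7)**2) = 19 - 297*(-20 + 6**2) = 19 - 297*(-20 + 36) = 19 - 297*16 = 19 - 4752 = -4733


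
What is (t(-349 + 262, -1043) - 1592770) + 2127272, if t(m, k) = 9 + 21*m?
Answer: 532684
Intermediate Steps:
(t(-349 + 262, -1043) - 1592770) + 2127272 = ((9 + 21*(-349 + 262)) - 1592770) + 2127272 = ((9 + 21*(-87)) - 1592770) + 2127272 = ((9 - 1827) - 1592770) + 2127272 = (-1818 - 1592770) + 2127272 = -1594588 + 2127272 = 532684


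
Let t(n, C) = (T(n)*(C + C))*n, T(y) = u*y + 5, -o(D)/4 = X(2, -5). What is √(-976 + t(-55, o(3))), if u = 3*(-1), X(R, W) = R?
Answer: 4*√9289 ≈ 385.52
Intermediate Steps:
u = -3
o(D) = -8 (o(D) = -4*2 = -8)
T(y) = 5 - 3*y (T(y) = -3*y + 5 = 5 - 3*y)
t(n, C) = 2*C*n*(5 - 3*n) (t(n, C) = ((5 - 3*n)*(C + C))*n = ((5 - 3*n)*(2*C))*n = (2*C*(5 - 3*n))*n = 2*C*n*(5 - 3*n))
√(-976 + t(-55, o(3))) = √(-976 + 2*(-8)*(-55)*(5 - 3*(-55))) = √(-976 + 2*(-8)*(-55)*(5 + 165)) = √(-976 + 2*(-8)*(-55)*170) = √(-976 + 149600) = √148624 = 4*√9289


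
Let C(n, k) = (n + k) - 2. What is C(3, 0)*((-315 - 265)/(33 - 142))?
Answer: 580/109 ≈ 5.3211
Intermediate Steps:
C(n, k) = -2 + k + n (C(n, k) = (k + n) - 2 = -2 + k + n)
C(3, 0)*((-315 - 265)/(33 - 142)) = (-2 + 0 + 3)*((-315 - 265)/(33 - 142)) = 1*(-580/(-109)) = 1*(-580*(-1/109)) = 1*(580/109) = 580/109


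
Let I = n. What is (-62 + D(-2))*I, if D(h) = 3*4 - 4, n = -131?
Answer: 7074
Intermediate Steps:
I = -131
D(h) = 8 (D(h) = 12 - 4 = 8)
(-62 + D(-2))*I = (-62 + 8)*(-131) = -54*(-131) = 7074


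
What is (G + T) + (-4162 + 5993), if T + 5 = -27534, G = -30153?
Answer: -55861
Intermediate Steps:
T = -27539 (T = -5 - 27534 = -27539)
(G + T) + (-4162 + 5993) = (-30153 - 27539) + (-4162 + 5993) = -57692 + 1831 = -55861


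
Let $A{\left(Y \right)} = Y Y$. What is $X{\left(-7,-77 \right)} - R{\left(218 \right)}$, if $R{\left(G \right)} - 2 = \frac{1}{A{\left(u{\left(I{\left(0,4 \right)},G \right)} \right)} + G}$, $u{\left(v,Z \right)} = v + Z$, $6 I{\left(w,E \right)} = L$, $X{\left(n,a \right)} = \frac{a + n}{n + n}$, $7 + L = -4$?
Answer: $\frac{6760192}{1690057} \approx 4.0$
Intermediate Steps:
$L = -11$ ($L = -7 - 4 = -11$)
$X{\left(n,a \right)} = \frac{a + n}{2 n}$
$I{\left(w,E \right)} = - \frac{11}{6}$ ($I{\left(w,E \right)} = \frac{1}{6} \left(-11\right) = - \frac{11}{6}$)
$u{\left(v,Z \right)} = Z + v$
$A{\left(Y \right)} = Y^{2}$
$R{\left(G \right)} = 2 + \frac{1}{G + \left(- \frac{11}{6} + G\right)^{2}}$ ($R{\left(G \right)} = 2 + \frac{1}{\left(G - \frac{11}{6}\right)^{2} + G} = 2 + \frac{1}{\left(- \frac{11}{6} + G\right)^{2} + G} = 2 + \frac{1}{G + \left(- \frac{11}{6} + G\right)^{2}}$)
$X{\left(-7,-77 \right)} - R{\left(218 \right)} = \frac{-77 - 7}{2 \left(-7\right)} - \frac{2 \left(139 - 20928 + 36 \cdot 218^{2}\right)}{121 - 20928 + 36 \cdot 218^{2}} = \frac{1}{2} \left(- \frac{1}{7}\right) \left(-84\right) - \frac{2 \left(139 - 20928 + 36 \cdot 47524\right)}{121 - 20928 + 36 \cdot 47524} = 6 - \frac{2 \left(139 - 20928 + 1710864\right)}{121 - 20928 + 1710864} = 6 - 2 \cdot \frac{1}{1690057} \cdot 1690075 = 6 - \frac{3380150}{1690057} = \frac{6760192}{1690057}$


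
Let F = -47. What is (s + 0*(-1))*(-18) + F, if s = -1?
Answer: -29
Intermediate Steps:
(s + 0*(-1))*(-18) + F = (-1 + 0*(-1))*(-18) - 47 = (-1 + 0)*(-18) - 47 = -1*(-18) - 47 = 18 - 47 = -29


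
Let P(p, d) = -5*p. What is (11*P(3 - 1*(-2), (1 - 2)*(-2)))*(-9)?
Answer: 2475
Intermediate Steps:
(11*P(3 - 1*(-2), (1 - 2)*(-2)))*(-9) = (11*(-5*(3 - 1*(-2))))*(-9) = (11*(-5*(3 + 2)))*(-9) = (11*(-5*5))*(-9) = (11*(-25))*(-9) = -275*(-9) = 2475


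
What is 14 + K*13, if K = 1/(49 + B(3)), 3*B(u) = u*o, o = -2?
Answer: 671/47 ≈ 14.277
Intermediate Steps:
B(u) = -2*u/3 (B(u) = (u*(-2))/3 = (-2*u)/3 = -2*u/3)
K = 1/47 (K = 1/(49 - 2/3*3) = 1/(49 - 2) = 1/47 ≈ 0.021277)
14 + K*13 = 14 + (1/47)*13 = 14 + 13/47 = 671/47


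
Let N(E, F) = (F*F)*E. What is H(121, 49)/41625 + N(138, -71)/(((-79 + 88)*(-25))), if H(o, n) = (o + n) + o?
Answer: -42898813/13875 ≈ -3091.8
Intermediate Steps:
H(o, n) = n + 2*o (H(o, n) = (n + o) + o = n + 2*o)
N(E, F) = E*F**2 (N(E, F) = F**2*E = E*F**2)
H(121, 49)/41625 + N(138, -71)/(((-79 + 88)*(-25))) = (49 + 2*121)/41625 + (138*(-71)**2)/(((-79 + 88)*(-25))) = (49 + 242)*(1/41625) + (138*5041)/((9*(-25))) = 291*(1/41625) + 695658/(-225) = 97/13875 + 695658*(-1/225) = 97/13875 - 231886/75 = -42898813/13875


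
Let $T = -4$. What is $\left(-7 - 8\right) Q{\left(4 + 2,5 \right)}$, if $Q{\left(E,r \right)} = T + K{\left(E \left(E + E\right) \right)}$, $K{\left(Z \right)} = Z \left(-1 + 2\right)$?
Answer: $-1020$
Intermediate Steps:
$K{\left(Z \right)} = Z$ ($K{\left(Z \right)} = Z 1 = Z$)
$Q{\left(E,r \right)} = -4 + 2 E^{2}$ ($Q{\left(E,r \right)} = -4 + E \left(E + E\right) = -4 + E 2 E = -4 + 2 E^{2}$)
$\left(-7 - 8\right) Q{\left(4 + 2,5 \right)} = \left(-7 - 8\right) \left(-4 + 2 \left(4 + 2\right)^{2}\right) = - 15 \left(-4 + 2 \cdot 6^{2}\right) = - 15 \left(-4 + 2 \cdot 36\right) = - 15 \left(-4 + 72\right) = \left(-15\right) 68 = -1020$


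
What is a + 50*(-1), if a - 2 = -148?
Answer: -196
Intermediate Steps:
a = -146 (a = 2 - 148 = -146)
a + 50*(-1) = -146 + 50*(-1) = -146 - 50 = -196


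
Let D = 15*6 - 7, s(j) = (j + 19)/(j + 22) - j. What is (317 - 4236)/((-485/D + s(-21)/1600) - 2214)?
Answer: 520443200/294793623 ≈ 1.7654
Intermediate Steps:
s(j) = -j + (19 + j)/(22 + j) (s(j) = (19 + j)/(22 + j) - j = -j + (19 + j)/(22 + j))
D = 83 (D = 90 - 7 = 83)
(317 - 4236)/((-485/D + s(-21)/1600) - 2214) = (317 - 4236)/((-485/83 + ((19 - 1*(-21)² - 21*(-21))/(22 - 21))/1600) - 2214) = -3919/((-485*1/83 + ((19 - 1*441 + 441)/1)*(1/1600)) - 2214) = -3919/((-485/83 + (1*(19 - 441 + 441))*(1/1600)) - 2214) = -3919/((-485/83 + (1*19)*(1/1600)) - 2214) = -3919/((-485/83 + 19*(1/1600)) - 2214) = -3919/((-485/83 + 19/1600) - 2214) = -3919/(-774423/132800 - 2214) = -3919/(-294793623/132800) = -3919*(-132800/294793623) = 520443200/294793623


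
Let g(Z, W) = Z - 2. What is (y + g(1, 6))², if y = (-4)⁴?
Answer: 65025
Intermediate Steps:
y = 256
g(Z, W) = -2 + Z
(y + g(1, 6))² = (256 + (-2 + 1))² = (256 - 1)² = 255² = 65025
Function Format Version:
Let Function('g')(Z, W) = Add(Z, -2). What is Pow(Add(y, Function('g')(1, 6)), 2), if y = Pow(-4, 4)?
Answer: 65025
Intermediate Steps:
y = 256
Function('g')(Z, W) = Add(-2, Z)
Pow(Add(y, Function('g')(1, 6)), 2) = Pow(Add(256, Add(-2, 1)), 2) = Pow(Add(256, -1), 2) = Pow(255, 2) = 65025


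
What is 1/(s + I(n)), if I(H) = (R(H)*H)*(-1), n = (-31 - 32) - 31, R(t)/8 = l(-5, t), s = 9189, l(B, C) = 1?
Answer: 1/9941 ≈ 0.00010059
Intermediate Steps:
R(t) = 8 (R(t) = 8*1 = 8)
n = -94 (n = -63 - 31 = -94)
I(H) = -8*H (I(H) = (8*H)*(-1) = -8*H)
1/(s + I(n)) = 1/(9189 - 8*(-94)) = 1/(9189 + 752) = 1/9941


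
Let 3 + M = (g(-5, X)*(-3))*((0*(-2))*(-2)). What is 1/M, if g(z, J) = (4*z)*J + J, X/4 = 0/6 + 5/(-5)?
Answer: -⅓ ≈ -0.33333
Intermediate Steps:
X = -4 (X = 4*(0/6 + 5/(-5)) = 4*(0*(⅙) + 5*(-⅕)) = 4*(0 - 1) = 4*(-1) = -4)
g(z, J) = J + 4*J*z (g(z, J) = 4*J*z + J = J + 4*J*z)
M = -3 (M = -3 + (-4*(1 + 4*(-5))*(-3))*((0*(-2))*(-2)) = -3 + (-4*(1 - 20)*(-3))*(0*(-2)) = -3 + (-4*(-19)*(-3))*0 = -3 + (76*(-3))*0 = -3 - 228*0 = -3 + 0 = -3)
1/M = 1/(-3) = -⅓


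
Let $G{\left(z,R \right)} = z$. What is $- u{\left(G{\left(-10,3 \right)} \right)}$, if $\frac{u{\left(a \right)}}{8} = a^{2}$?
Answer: $-800$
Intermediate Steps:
$u{\left(a \right)} = 8 a^{2}$
$- u{\left(G{\left(-10,3 \right)} \right)} = - 8 \left(-10\right)^{2} = - 8 \cdot 100 = \left(-1\right) 800 = -800$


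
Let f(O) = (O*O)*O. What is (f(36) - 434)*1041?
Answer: 48117102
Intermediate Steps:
f(O) = O**3 (f(O) = O**2*O = O**3)
(f(36) - 434)*1041 = (36**3 - 434)*1041 = (46656 - 434)*1041 = 46222*1041 = 48117102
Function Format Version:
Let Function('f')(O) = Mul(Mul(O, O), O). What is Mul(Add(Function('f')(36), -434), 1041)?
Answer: 48117102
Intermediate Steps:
Function('f')(O) = Pow(O, 3) (Function('f')(O) = Mul(Pow(O, 2), O) = Pow(O, 3))
Mul(Add(Function('f')(36), -434), 1041) = Mul(Add(Pow(36, 3), -434), 1041) = Mul(Add(46656, -434), 1041) = Mul(46222, 1041) = 48117102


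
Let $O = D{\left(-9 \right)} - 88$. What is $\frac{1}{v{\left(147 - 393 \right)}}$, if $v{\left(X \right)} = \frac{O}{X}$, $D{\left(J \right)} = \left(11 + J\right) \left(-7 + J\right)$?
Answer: $\frac{41}{20} \approx 2.05$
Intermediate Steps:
$D{\left(J \right)} = \left(-7 + J\right) \left(11 + J\right)$
$O = -120$ ($O = \left(-77 + \left(-9\right)^{2} + 4 \left(-9\right)\right) - 88 = \left(-77 + 81 - 36\right) - 88 = -32 - 88 = -120$)
$v{\left(X \right)} = - \frac{120}{X}$
$\frac{1}{v{\left(147 - 393 \right)}} = \frac{1}{\left(-120\right) \frac{1}{147 - 393}} = \frac{1}{\left(-120\right) \frac{1}{-246}} = \frac{1}{\left(-120\right) \left(- \frac{1}{246}\right)} = \frac{1}{\frac{20}{41}} = \frac{41}{20}$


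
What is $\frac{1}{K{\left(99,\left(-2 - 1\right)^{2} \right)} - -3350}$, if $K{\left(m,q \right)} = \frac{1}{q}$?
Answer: $\frac{9}{30151} \approx 0.0002985$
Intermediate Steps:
$\frac{1}{K{\left(99,\left(-2 - 1\right)^{2} \right)} - -3350} = \frac{1}{\frac{1}{\left(-2 - 1\right)^{2}} - -3350} = \frac{1}{\frac{1}{\left(-3\right)^{2}} + 3350} = \frac{1}{\frac{1}{9} + 3350} = \frac{1}{\frac{30151}{9}} = \frac{9}{30151}$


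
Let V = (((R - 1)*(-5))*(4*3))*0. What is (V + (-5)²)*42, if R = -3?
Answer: 1050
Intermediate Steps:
V = 0 (V = (((-3 - 1)*(-5))*(4*3))*0 = (-4*(-5)*12)*0 = (20*12)*0 = 240*0 = 0)
(V + (-5)²)*42 = (0 + (-5)²)*42 = (0 + 25)*42 = 25*42 = 1050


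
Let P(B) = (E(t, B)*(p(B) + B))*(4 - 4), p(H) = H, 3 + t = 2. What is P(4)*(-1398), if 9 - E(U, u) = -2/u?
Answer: 0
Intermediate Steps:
t = -1 (t = -3 + 2 = -1)
E(U, u) = 9 + 2/u (E(U, u) = 9 - (-2)/u = 9 + 2/u)
P(B) = 0 (P(B) = ((9 + 2/B)*(B + B))*(4 - 4) = ((9 + 2/B)*(2*B))*0 = (2*B*(9 + 2/B))*0 = 0)
P(4)*(-1398) = 0*(-1398) = 0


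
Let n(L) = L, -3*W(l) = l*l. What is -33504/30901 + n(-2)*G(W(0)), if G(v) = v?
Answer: -33504/30901 ≈ -1.0842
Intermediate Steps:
W(l) = -l**2/3 (W(l) = -l*l/3 = -l**2/3)
-33504/30901 + n(-2)*G(W(0)) = -33504/30901 - (-2)*0**2/3 = -33504*1/30901 - (-2)*0/3 = -33504/30901 - 2*0 = -33504/30901 + 0 = -33504/30901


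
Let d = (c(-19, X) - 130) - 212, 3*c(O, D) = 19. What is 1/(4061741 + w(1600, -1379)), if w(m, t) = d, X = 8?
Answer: 3/12184216 ≈ 2.4622e-7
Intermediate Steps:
c(O, D) = 19/3 (c(O, D) = (⅓)*19 = 19/3)
d = -1007/3 (d = (19/3 - 130) - 212 = -371/3 - 212 = -1007/3 ≈ -335.67)
w(m, t) = -1007/3
1/(4061741 + w(1600, -1379)) = 1/(4061741 - 1007/3) = 1/(12184216/3) = 3/12184216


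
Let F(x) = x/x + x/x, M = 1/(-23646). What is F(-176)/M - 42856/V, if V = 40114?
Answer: -948557072/20057 ≈ -47293.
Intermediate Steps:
M = -1/23646 ≈ -4.2290e-5
F(x) = 2 (F(x) = 1 + 1 = 2)
F(-176)/M - 42856/V = 2/(-1/23646) - 42856/40114 = 2*(-23646) - 42856*1/40114 = -47292 - 21428/20057 = -948557072/20057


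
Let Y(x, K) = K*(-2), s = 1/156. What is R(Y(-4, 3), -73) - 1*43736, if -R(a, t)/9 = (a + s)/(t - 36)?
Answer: -247898453/5668 ≈ -43737.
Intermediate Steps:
s = 1/156 ≈ 0.0064103
Y(x, K) = -2*K
R(a, t) = -9*(1/156 + a)/(-36 + t) (R(a, t) = -9*(a + 1/156)/(t - 36) = -9*(1/156 + a)/(-36 + t))
R(Y(-4, 3), -73) - 1*43736 = 3*(-1 - (-312)*3)/(52*(-36 - 73)) - 1*43736 = (3/52)*(-1 - 156*(-6))/(-109) - 43736 = (3/52)*(-1/109)*(-1 + 936) - 43736 = (3/52)*(-1/109)*935 - 43736 = -2805/5668 - 43736 = -247898453/5668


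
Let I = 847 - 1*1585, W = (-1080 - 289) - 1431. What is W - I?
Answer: -2062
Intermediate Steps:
W = -2800 (W = -1369 - 1431 = -2800)
I = -738 (I = 847 - 1585 = -738)
W - I = -2800 - 1*(-738) = -2800 + 738 = -2062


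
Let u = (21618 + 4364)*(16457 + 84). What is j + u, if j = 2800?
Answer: 429771062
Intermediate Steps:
u = 429768262 (u = 25982*16541 = 429768262)
j + u = 2800 + 429768262 = 429771062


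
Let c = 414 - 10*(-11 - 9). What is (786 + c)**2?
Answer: 1960000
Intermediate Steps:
c = 614 (c = 414 - 10*(-20) = 414 - 1*(-200) = 414 + 200 = 614)
(786 + c)**2 = (786 + 614)**2 = 1400**2 = 1960000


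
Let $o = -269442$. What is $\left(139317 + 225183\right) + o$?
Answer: $95058$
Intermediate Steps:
$\left(139317 + 225183\right) + o = \left(139317 + 225183\right) - 269442 = 364500 - 269442 = 95058$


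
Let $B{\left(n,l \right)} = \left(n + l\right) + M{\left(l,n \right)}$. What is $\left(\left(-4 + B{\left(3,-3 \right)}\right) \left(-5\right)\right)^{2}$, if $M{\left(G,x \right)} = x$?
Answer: $25$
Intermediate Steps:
$B{\left(n,l \right)} = l + 2 n$ ($B{\left(n,l \right)} = \left(n + l\right) + n = \left(l + n\right) + n = l + 2 n$)
$\left(\left(-4 + B{\left(3,-3 \right)}\right) \left(-5\right)\right)^{2} = \left(\left(-4 + \left(-3 + 2 \cdot 3\right)\right) \left(-5\right)\right)^{2} = \left(\left(-4 + \left(-3 + 6\right)\right) \left(-5\right)\right)^{2} = \left(\left(-4 + 3\right) \left(-5\right)\right)^{2} = \left(\left(-1\right) \left(-5\right)\right)^{2} = 5^{2} = 25$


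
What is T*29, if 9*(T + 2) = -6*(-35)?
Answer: 1856/3 ≈ 618.67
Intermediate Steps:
T = 64/3 (T = -2 + (-6*(-35))/9 = -2 + (⅑)*210 = -2 + 70/3 = 64/3 ≈ 21.333)
T*29 = (64/3)*29 = 1856/3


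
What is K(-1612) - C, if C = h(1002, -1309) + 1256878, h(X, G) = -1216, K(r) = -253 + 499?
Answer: -1255416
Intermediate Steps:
K(r) = 246
C = 1255662 (C = -1216 + 1256878 = 1255662)
K(-1612) - C = 246 - 1*1255662 = 246 - 1255662 = -1255416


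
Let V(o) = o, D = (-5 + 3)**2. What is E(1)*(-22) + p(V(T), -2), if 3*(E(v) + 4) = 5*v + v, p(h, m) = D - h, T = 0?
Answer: 48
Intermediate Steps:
D = 4 (D = (-2)**2 = 4)
p(h, m) = 4 - h
E(v) = -4 + 2*v (E(v) = -4 + (5*v + v)/3 = -4 + (6*v)/3 = -4 + 2*v)
E(1)*(-22) + p(V(T), -2) = (-4 + 2*1)*(-22) + (4 - 1*0) = (-4 + 2)*(-22) + (4 + 0) = -2*(-22) + 4 = 44 + 4 = 48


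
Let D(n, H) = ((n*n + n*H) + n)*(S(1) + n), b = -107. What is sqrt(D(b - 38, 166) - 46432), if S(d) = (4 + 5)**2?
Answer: 4*sqrt(9858) ≈ 397.15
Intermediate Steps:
S(d) = 81 (S(d) = 9**2 = 81)
D(n, H) = (81 + n)*(n + n**2 + H*n) (D(n, H) = ((n*n + n*H) + n)*(81 + n) = ((n**2 + H*n) + n)*(81 + n) = (n + n**2 + H*n)*(81 + n) = (81 + n)*(n + n**2 + H*n))
sqrt(D(b - 38, 166) - 46432) = sqrt((-107 - 38)*(81 + (-107 - 38)**2 + 81*166 + 82*(-107 - 38) + 166*(-107 - 38)) - 46432) = sqrt(-145*(81 + (-145)**2 + 13446 + 82*(-145) + 166*(-145)) - 46432) = sqrt(-145*(81 + 21025 + 13446 - 11890 - 24070) - 46432) = sqrt(-145*(-1408) - 46432) = sqrt(204160 - 46432) = sqrt(157728) = 4*sqrt(9858)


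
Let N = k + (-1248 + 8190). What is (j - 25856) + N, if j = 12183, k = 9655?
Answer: 2924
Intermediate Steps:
N = 16597 (N = 9655 + (-1248 + 8190) = 9655 + 6942 = 16597)
(j - 25856) + N = (12183 - 25856) + 16597 = -13673 + 16597 = 2924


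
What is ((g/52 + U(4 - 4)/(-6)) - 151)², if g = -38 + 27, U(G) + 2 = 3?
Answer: 557668225/24336 ≈ 22915.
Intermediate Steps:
U(G) = 1 (U(G) = -2 + 3 = 1)
g = -11
((g/52 + U(4 - 4)/(-6)) - 151)² = ((-11/52 + 1/(-6)) - 151)² = ((-11*1/52 + 1*(-⅙)) - 151)² = ((-11/52 - ⅙) - 151)² = (-59/156 - 151)² = (-23615/156)² = 557668225/24336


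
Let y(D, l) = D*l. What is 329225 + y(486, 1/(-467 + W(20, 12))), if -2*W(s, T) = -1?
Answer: 102388651/311 ≈ 3.2922e+5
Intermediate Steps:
W(s, T) = ½ (W(s, T) = -½*(-1) = ½)
329225 + y(486, 1/(-467 + W(20, 12))) = 329225 + 486/(-467 + ½) = 329225 + 486/(-933/2) = 329225 + 486*(-2/933) = 329225 - 324/311 = 102388651/311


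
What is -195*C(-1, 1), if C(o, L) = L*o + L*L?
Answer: 0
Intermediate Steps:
C(o, L) = L**2 + L*o (C(o, L) = L*o + L**2 = L**2 + L*o)
-195*C(-1, 1) = -195*(1 - 1) = -195*0 = 0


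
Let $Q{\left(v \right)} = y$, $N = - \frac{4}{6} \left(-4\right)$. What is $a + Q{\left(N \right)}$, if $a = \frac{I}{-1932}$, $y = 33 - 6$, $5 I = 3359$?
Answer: $\frac{257461}{9660} \approx 26.652$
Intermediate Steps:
$I = \frac{3359}{5}$ ($I = \frac{1}{5} \cdot 3359 = \frac{3359}{5} \approx 671.8$)
$N = \frac{8}{3}$ ($N = \left(-4\right) \frac{1}{6} \left(-4\right) = \left(- \frac{2}{3}\right) \left(-4\right) = \frac{8}{3} \approx 2.6667$)
$y = 27$
$Q{\left(v \right)} = 27$
$a = - \frac{3359}{9660}$ ($a = \frac{3359}{5 \left(-1932\right)} = \frac{3359}{5} \left(- \frac{1}{1932}\right) = - \frac{3359}{9660} \approx -0.34772$)
$a + Q{\left(N \right)} = - \frac{3359}{9660} + 27 = \frac{257461}{9660}$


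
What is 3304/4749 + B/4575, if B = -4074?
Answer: -1410542/7242225 ≈ -0.19477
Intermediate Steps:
3304/4749 + B/4575 = 3304/4749 - 4074/4575 = 3304*(1/4749) - 4074*1/4575 = 3304/4749 - 1358/1525 = -1410542/7242225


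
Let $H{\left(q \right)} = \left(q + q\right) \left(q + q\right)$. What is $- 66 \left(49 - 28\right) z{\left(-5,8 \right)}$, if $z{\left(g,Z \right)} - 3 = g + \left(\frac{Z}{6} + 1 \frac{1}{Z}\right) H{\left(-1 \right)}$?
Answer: $-5313$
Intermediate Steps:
$H{\left(q \right)} = 4 q^{2}$ ($H{\left(q \right)} = 2 q 2 q = 4 q^{2}$)
$z{\left(g,Z \right)} = 3 + g + \frac{4}{Z} + \frac{2 Z}{3}$ ($z{\left(g,Z \right)} = 3 + \left(g + \left(\frac{Z}{6} + 1 \frac{1}{Z}\right) 4 \left(-1\right)^{2}\right) = 3 + \left(g + \left(Z \frac{1}{6} + \frac{1}{Z}\right) 4 \cdot 1\right) = 3 + \left(g + \left(\frac{Z}{6} + \frac{1}{Z}\right) 4\right) = 3 + \left(g + \left(\frac{1}{Z} + \frac{Z}{6}\right) 4\right) = 3 + \left(g + \left(\frac{4}{Z} + \frac{2 Z}{3}\right)\right) = 3 + \left(g + \frac{4}{Z} + \frac{2 Z}{3}\right) = 3 + g + \frac{4}{Z} + \frac{2 Z}{3}$)
$- 66 \left(49 - 28\right) z{\left(-5,8 \right)} = - 66 \left(49 - 28\right) \left(3 - 5 + \frac{4}{8} + \frac{2}{3} \cdot 8\right) = - 66 \left(49 - 28\right) \left(3 - 5 + 4 \cdot \frac{1}{8} + \frac{16}{3}\right) = \left(-66\right) 21 \left(3 - 5 + \frac{1}{2} + \frac{16}{3}\right) = \left(-1386\right) \frac{23}{6} = -5313$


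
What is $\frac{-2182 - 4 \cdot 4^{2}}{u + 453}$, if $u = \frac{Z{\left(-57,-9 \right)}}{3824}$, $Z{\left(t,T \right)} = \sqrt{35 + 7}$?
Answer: $- \frac{2479661909248}{500127713657} + \frac{4294352 \sqrt{42}}{1500383140971} \approx -4.958$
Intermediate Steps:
$Z{\left(t,T \right)} = \sqrt{42}$
$u = \frac{\sqrt{42}}{3824} \approx 0.0016948$
$\frac{-2182 - 4 \cdot 4^{2}}{u + 453} = \frac{-2182 - 4 \cdot 4^{2}}{\frac{\sqrt{42}}{3824} + 453} = \frac{-2182 - 64}{453 + \frac{\sqrt{42}}{3824}} = - \frac{2246}{453 + \frac{\sqrt{42}}{3824}}$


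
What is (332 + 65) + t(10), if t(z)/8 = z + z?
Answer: 557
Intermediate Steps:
t(z) = 16*z (t(z) = 8*(z + z) = 8*(2*z) = 16*z)
(332 + 65) + t(10) = (332 + 65) + 16*10 = 397 + 160 = 557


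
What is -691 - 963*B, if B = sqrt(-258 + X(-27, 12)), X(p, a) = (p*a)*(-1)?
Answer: -691 - 963*sqrt(66) ≈ -8514.5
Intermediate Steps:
X(p, a) = -a*p (X(p, a) = (a*p)*(-1) = -a*p)
B = sqrt(66) (B = sqrt(-258 - 1*12*(-27)) = sqrt(-258 + 324) = sqrt(66) ≈ 8.1240)
-691 - 963*B = -691 - 963*sqrt(66)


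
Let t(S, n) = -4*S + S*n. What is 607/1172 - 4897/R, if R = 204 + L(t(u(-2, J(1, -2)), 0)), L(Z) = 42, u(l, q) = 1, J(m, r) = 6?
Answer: -2794981/144156 ≈ -19.389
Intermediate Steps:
R = 246 (R = 204 + 42 = 246)
607/1172 - 4897/R = 607/1172 - 4897/246 = -2794981/144156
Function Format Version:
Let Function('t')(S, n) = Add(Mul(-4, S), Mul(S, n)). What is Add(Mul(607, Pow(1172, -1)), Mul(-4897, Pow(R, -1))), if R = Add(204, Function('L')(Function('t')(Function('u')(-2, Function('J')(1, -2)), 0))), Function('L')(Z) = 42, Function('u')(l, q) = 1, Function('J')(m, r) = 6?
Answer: Rational(-2794981, 144156) ≈ -19.389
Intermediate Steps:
R = 246 (R = Add(204, 42) = 246)
Add(Mul(607, Pow(1172, -1)), Mul(-4897, Pow(R, -1))) = Add(Mul(607, Pow(1172, -1)), Mul(-4897, Pow(246, -1))) = Add(Mul(607, Rational(1, 1172)), Mul(-4897, Rational(1, 246))) = Add(Rational(607, 1172), Rational(-4897, 246)) = Rational(-2794981, 144156)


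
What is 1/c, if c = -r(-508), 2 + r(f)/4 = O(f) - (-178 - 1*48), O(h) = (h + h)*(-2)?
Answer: -1/9024 ≈ -0.00011082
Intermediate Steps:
O(h) = -4*h (O(h) = (2*h)*(-2) = -4*h)
r(f) = 896 - 16*f (r(f) = -8 + 4*(-4*f - (-178 - 1*48)) = -8 + 4*(-4*f - (-178 - 48)) = -8 + 4*(-4*f - 1*(-226)) = -8 + 4*(-4*f + 226) = -8 + 4*(226 - 4*f) = -8 + (904 - 16*f) = 896 - 16*f)
c = -9024 (c = -(896 - 16*(-508)) = -(896 + 8128) = -1*9024 = -9024)
1/c = 1/(-9024) = -1/9024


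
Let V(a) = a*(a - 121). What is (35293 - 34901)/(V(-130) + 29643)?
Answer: 392/62273 ≈ 0.0062949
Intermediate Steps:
V(a) = a*(-121 + a)
(35293 - 34901)/(V(-130) + 29643) = (35293 - 34901)/(-130*(-121 - 130) + 29643) = 392/(-130*(-251) + 29643) = 392/(32630 + 29643) = 392/62273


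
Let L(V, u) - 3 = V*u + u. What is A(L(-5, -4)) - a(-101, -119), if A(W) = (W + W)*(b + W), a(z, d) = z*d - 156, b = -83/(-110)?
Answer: -611178/55 ≈ -11112.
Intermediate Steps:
b = 83/110 (b = -83*(-1/110) = 83/110 ≈ 0.75455)
a(z, d) = -156 + d*z (a(z, d) = d*z - 156 = -156 + d*z)
L(V, u) = 3 + u + V*u (L(V, u) = 3 + (V*u + u) = 3 + (u + V*u) = 3 + u + V*u)
A(W) = 2*W*(83/110 + W) (A(W) = (W + W)*(83/110 + W) = (2*W)*(83/110 + W) = 2*W*(83/110 + W))
A(L(-5, -4)) - a(-101, -119) = (3 - 4 - 5*(-4))*(83 + 110*(3 - 4 - 5*(-4)))/55 - (-156 - 119*(-101)) = (3 - 4 + 20)*(83 + 110*(3 - 4 + 20))/55 - (-156 + 12019) = (1/55)*19*(83 + 110*19) - 1*11863 = (1/55)*19*(83 + 2090) - 11863 = (1/55)*19*2173 - 11863 = 41287/55 - 11863 = -611178/55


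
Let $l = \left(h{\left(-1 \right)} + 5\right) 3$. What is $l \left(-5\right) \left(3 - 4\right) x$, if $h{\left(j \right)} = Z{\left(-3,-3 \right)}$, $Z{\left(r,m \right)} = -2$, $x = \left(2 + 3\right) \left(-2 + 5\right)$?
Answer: $675$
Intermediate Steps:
$x = 15$ ($x = 5 \cdot 3 = 15$)
$h{\left(j \right)} = -2$
$l = 9$ ($l = \left(-2 + 5\right) 3 = 3 \cdot 3 = 9$)
$l \left(-5\right) \left(3 - 4\right) x = 9 \left(-5\right) \left(3 - 4\right) 15 = - 45 \left(\left(-1\right) 15\right) = \left(-45\right) \left(-15\right) = 675$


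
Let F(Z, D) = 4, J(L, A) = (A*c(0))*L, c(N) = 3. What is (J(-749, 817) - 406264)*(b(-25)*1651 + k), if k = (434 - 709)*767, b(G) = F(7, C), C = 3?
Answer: 458100554223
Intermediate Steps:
J(L, A) = 3*A*L (J(L, A) = (A*3)*L = (3*A)*L = 3*A*L)
b(G) = 4
k = -210925 (k = -275*767 = -210925)
(J(-749, 817) - 406264)*(b(-25)*1651 + k) = (3*817*(-749) - 406264)*(4*1651 - 210925) = (-1835799 - 406264)*(6604 - 210925) = -2242063*(-204321) = 458100554223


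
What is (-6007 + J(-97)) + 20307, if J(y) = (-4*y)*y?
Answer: -23336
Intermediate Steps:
J(y) = -4*y**2
(-6007 + J(-97)) + 20307 = (-6007 - 4*(-97)**2) + 20307 = (-6007 - 4*9409) + 20307 = (-6007 - 37636) + 20307 = -43643 + 20307 = -23336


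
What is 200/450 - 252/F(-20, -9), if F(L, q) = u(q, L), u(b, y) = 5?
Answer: -2248/45 ≈ -49.956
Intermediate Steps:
F(L, q) = 5
200/450 - 252/F(-20, -9) = 200/450 - 252/5 = 200*(1/450) - 252*1/5 = 4/9 - 252/5 = -2248/45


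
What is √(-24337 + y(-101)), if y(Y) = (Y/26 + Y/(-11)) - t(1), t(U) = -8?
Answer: 7*I*√40603706/286 ≈ 155.96*I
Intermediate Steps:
y(Y) = 8 - 15*Y/286 (y(Y) = (Y/26 + Y/(-11)) - 1*(-8) = (Y*(1/26) + Y*(-1/11)) + 8 = (Y/26 - Y/11) + 8 = -15*Y/286 + 8 = 8 - 15*Y/286)
√(-24337 + y(-101)) = √(-24337 + (8 - 15/286*(-101))) = √(-24337 + (8 + 1515/286)) = √(-24337 + 3803/286) = √(-6956579/286) = 7*I*√40603706/286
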